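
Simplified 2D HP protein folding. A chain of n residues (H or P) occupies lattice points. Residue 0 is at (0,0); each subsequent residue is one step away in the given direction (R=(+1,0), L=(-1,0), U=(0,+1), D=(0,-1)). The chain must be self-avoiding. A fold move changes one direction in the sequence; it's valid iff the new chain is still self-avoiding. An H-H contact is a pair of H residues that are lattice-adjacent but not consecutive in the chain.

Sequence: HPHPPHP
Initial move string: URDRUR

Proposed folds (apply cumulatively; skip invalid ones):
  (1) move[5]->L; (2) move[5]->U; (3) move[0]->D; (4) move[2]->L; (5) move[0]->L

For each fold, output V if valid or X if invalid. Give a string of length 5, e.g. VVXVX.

Initial: URDRUR -> [(0, 0), (0, 1), (1, 1), (1, 0), (2, 0), (2, 1), (3, 1)]
Fold 1: move[5]->L => URDRUL INVALID (collision), skipped
Fold 2: move[5]->U => URDRUU VALID
Fold 3: move[0]->D => DRDRUU VALID
Fold 4: move[2]->L => DRLRUU INVALID (collision), skipped
Fold 5: move[0]->L => LRDRUU INVALID (collision), skipped

Answer: XVVXX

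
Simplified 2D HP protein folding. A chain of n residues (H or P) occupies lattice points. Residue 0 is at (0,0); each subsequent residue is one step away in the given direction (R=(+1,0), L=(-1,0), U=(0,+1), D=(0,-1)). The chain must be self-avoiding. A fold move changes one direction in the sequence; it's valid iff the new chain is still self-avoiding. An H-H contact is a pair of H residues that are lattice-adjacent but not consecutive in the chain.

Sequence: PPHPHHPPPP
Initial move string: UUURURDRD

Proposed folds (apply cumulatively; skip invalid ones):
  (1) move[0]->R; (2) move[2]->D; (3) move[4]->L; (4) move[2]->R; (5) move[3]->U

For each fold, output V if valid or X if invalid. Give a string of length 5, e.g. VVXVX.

Initial: UUURURDRD -> [(0, 0), (0, 1), (0, 2), (0, 3), (1, 3), (1, 4), (2, 4), (2, 3), (3, 3), (3, 2)]
Fold 1: move[0]->R => RUURURDRD VALID
Fold 2: move[2]->D => RUDRURDRD INVALID (collision), skipped
Fold 3: move[4]->L => RUURLRDRD INVALID (collision), skipped
Fold 4: move[2]->R => RURRURDRD VALID
Fold 5: move[3]->U => RURUURDRD VALID

Answer: VXXVV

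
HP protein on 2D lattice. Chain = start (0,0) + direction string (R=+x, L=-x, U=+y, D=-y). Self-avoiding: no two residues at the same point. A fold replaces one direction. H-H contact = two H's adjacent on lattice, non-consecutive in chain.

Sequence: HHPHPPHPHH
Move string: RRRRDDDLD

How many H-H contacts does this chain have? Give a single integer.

Positions: [(0, 0), (1, 0), (2, 0), (3, 0), (4, 0), (4, -1), (4, -2), (4, -3), (3, -3), (3, -4)]
No H-H contacts found.

Answer: 0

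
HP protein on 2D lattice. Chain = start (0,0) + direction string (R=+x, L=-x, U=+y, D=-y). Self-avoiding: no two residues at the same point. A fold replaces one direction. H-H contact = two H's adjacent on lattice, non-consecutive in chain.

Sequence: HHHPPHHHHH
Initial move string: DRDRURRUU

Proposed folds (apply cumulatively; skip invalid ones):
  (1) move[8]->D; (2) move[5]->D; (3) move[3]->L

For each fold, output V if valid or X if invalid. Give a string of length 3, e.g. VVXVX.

Initial: DRDRURRUU -> [(0, 0), (0, -1), (1, -1), (1, -2), (2, -2), (2, -1), (3, -1), (4, -1), (4, 0), (4, 1)]
Fold 1: move[8]->D => DRDRURRUD INVALID (collision), skipped
Fold 2: move[5]->D => DRDRUDRUU INVALID (collision), skipped
Fold 3: move[3]->L => DRDLURRUU INVALID (collision), skipped

Answer: XXX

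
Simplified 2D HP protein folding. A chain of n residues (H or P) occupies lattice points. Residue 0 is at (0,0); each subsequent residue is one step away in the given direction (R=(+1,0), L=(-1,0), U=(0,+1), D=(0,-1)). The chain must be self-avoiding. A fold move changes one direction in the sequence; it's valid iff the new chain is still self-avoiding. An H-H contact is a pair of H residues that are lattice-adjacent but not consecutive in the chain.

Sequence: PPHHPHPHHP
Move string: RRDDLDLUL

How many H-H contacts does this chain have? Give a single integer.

Answer: 1

Derivation:
Positions: [(0, 0), (1, 0), (2, 0), (2, -1), (2, -2), (1, -2), (1, -3), (0, -3), (0, -2), (-1, -2)]
H-H contact: residue 5 @(1,-2) - residue 8 @(0, -2)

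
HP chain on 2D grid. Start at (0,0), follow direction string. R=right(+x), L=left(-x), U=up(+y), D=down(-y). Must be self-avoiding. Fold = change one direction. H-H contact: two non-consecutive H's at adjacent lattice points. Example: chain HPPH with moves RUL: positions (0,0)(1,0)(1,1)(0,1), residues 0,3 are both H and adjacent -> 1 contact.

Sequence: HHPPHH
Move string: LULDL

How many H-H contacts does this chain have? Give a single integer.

Positions: [(0, 0), (-1, 0), (-1, 1), (-2, 1), (-2, 0), (-3, 0)]
H-H contact: residue 1 @(-1,0) - residue 4 @(-2, 0)

Answer: 1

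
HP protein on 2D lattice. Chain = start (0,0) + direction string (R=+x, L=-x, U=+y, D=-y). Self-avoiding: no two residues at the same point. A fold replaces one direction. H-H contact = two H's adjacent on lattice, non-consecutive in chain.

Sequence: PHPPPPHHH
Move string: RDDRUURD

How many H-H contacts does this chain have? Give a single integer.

Positions: [(0, 0), (1, 0), (1, -1), (1, -2), (2, -2), (2, -1), (2, 0), (3, 0), (3, -1)]
H-H contact: residue 1 @(1,0) - residue 6 @(2, 0)

Answer: 1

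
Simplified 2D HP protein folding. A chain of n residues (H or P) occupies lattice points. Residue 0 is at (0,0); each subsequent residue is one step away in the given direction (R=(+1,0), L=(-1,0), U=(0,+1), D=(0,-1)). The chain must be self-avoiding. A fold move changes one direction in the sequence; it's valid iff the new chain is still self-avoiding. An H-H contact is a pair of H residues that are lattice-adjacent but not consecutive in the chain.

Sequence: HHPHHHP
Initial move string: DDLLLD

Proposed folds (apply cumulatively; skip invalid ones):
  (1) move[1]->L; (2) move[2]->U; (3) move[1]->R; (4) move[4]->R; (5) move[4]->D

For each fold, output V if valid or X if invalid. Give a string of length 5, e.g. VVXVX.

Initial: DDLLLD -> [(0, 0), (0, -1), (0, -2), (-1, -2), (-2, -2), (-3, -2), (-3, -3)]
Fold 1: move[1]->L => DLLLLD VALID
Fold 2: move[2]->U => DLULLD VALID
Fold 3: move[1]->R => DRULLD INVALID (collision), skipped
Fold 4: move[4]->R => DLULRD INVALID (collision), skipped
Fold 5: move[4]->D => DLULDD VALID

Answer: VVXXV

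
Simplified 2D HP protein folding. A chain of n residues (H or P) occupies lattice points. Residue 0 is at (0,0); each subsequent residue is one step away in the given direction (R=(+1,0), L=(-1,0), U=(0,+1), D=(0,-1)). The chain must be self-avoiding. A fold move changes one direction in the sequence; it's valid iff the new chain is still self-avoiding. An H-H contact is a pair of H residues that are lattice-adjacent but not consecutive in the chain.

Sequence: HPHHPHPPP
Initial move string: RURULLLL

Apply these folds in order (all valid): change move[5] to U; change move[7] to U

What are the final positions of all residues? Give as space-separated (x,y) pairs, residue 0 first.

Answer: (0,0) (1,0) (1,1) (2,1) (2,2) (1,2) (1,3) (0,3) (0,4)

Derivation:
Initial moves: RURULLLL
Fold: move[5]->U => RURULULL (positions: [(0, 0), (1, 0), (1, 1), (2, 1), (2, 2), (1, 2), (1, 3), (0, 3), (-1, 3)])
Fold: move[7]->U => RURULULU (positions: [(0, 0), (1, 0), (1, 1), (2, 1), (2, 2), (1, 2), (1, 3), (0, 3), (0, 4)])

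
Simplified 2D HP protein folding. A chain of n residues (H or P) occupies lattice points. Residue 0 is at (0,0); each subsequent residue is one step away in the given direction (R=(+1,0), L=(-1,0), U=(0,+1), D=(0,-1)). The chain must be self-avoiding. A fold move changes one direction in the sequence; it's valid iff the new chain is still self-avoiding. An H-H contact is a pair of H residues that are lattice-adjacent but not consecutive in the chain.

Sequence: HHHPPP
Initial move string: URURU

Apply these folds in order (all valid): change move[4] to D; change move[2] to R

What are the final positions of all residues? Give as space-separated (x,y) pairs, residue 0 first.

Initial moves: URURU
Fold: move[4]->D => URURD (positions: [(0, 0), (0, 1), (1, 1), (1, 2), (2, 2), (2, 1)])
Fold: move[2]->R => URRRD (positions: [(0, 0), (0, 1), (1, 1), (2, 1), (3, 1), (3, 0)])

Answer: (0,0) (0,1) (1,1) (2,1) (3,1) (3,0)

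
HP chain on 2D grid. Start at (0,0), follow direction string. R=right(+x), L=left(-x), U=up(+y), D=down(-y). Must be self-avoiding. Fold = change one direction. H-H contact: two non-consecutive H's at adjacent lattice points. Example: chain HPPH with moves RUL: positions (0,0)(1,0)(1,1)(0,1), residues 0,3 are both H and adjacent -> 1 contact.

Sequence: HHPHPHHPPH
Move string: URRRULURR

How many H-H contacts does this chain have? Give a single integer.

Answer: 1

Derivation:
Positions: [(0, 0), (0, 1), (1, 1), (2, 1), (3, 1), (3, 2), (2, 2), (2, 3), (3, 3), (4, 3)]
H-H contact: residue 3 @(2,1) - residue 6 @(2, 2)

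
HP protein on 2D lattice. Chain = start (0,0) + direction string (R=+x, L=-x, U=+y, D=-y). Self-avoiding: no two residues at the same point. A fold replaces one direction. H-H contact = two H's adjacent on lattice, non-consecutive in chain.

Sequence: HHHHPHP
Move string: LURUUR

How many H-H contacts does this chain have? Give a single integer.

Positions: [(0, 0), (-1, 0), (-1, 1), (0, 1), (0, 2), (0, 3), (1, 3)]
H-H contact: residue 0 @(0,0) - residue 3 @(0, 1)

Answer: 1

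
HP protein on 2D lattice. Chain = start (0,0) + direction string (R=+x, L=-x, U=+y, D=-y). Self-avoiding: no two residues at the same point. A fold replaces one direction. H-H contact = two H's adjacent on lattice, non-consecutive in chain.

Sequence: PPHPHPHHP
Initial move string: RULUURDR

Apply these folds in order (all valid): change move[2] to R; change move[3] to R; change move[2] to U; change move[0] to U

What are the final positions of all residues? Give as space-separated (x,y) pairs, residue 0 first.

Initial moves: RULUURDR
Fold: move[2]->R => RURUURDR (positions: [(0, 0), (1, 0), (1, 1), (2, 1), (2, 2), (2, 3), (3, 3), (3, 2), (4, 2)])
Fold: move[3]->R => RURRURDR (positions: [(0, 0), (1, 0), (1, 1), (2, 1), (3, 1), (3, 2), (4, 2), (4, 1), (5, 1)])
Fold: move[2]->U => RUURURDR (positions: [(0, 0), (1, 0), (1, 1), (1, 2), (2, 2), (2, 3), (3, 3), (3, 2), (4, 2)])
Fold: move[0]->U => UUURURDR (positions: [(0, 0), (0, 1), (0, 2), (0, 3), (1, 3), (1, 4), (2, 4), (2, 3), (3, 3)])

Answer: (0,0) (0,1) (0,2) (0,3) (1,3) (1,4) (2,4) (2,3) (3,3)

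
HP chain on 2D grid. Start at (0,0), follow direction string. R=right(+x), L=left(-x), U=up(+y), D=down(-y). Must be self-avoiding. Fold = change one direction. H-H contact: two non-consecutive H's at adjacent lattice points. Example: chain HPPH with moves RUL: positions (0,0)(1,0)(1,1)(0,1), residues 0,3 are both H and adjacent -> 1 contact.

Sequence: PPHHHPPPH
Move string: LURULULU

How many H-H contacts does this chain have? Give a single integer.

Answer: 0

Derivation:
Positions: [(0, 0), (-1, 0), (-1, 1), (0, 1), (0, 2), (-1, 2), (-1, 3), (-2, 3), (-2, 4)]
No H-H contacts found.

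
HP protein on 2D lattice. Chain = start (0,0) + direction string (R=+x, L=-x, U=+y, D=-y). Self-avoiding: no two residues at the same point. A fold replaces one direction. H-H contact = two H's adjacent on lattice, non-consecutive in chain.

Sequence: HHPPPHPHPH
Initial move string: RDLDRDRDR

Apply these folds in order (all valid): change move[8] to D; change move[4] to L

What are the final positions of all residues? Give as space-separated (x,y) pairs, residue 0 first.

Answer: (0,0) (1,0) (1,-1) (0,-1) (0,-2) (-1,-2) (-1,-3) (0,-3) (0,-4) (0,-5)

Derivation:
Initial moves: RDLDRDRDR
Fold: move[8]->D => RDLDRDRDD (positions: [(0, 0), (1, 0), (1, -1), (0, -1), (0, -2), (1, -2), (1, -3), (2, -3), (2, -4), (2, -5)])
Fold: move[4]->L => RDLDLDRDD (positions: [(0, 0), (1, 0), (1, -1), (0, -1), (0, -2), (-1, -2), (-1, -3), (0, -3), (0, -4), (0, -5)])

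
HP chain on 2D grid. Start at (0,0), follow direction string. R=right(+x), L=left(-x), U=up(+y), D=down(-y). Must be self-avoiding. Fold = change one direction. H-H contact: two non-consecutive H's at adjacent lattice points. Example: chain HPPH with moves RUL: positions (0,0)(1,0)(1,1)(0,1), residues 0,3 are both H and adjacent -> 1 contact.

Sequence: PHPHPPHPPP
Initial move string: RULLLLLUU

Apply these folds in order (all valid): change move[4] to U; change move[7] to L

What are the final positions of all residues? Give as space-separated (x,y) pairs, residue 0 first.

Answer: (0,0) (1,0) (1,1) (0,1) (-1,1) (-1,2) (-2,2) (-3,2) (-4,2) (-4,3)

Derivation:
Initial moves: RULLLLLUU
Fold: move[4]->U => RULLULLUU (positions: [(0, 0), (1, 0), (1, 1), (0, 1), (-1, 1), (-1, 2), (-2, 2), (-3, 2), (-3, 3), (-3, 4)])
Fold: move[7]->L => RULLULLLU (positions: [(0, 0), (1, 0), (1, 1), (0, 1), (-1, 1), (-1, 2), (-2, 2), (-3, 2), (-4, 2), (-4, 3)])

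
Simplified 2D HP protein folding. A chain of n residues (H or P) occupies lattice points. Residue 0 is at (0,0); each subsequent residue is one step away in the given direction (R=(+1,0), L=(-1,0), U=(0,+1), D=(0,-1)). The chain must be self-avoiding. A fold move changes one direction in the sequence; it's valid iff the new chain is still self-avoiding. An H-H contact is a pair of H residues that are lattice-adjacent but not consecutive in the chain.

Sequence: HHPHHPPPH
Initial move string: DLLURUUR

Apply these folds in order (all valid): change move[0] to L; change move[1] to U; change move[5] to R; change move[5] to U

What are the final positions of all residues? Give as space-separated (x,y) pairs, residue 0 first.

Answer: (0,0) (-1,0) (-1,1) (-2,1) (-2,2) (-1,2) (-1,3) (-1,4) (0,4)

Derivation:
Initial moves: DLLURUUR
Fold: move[0]->L => LLLURUUR (positions: [(0, 0), (-1, 0), (-2, 0), (-3, 0), (-3, 1), (-2, 1), (-2, 2), (-2, 3), (-1, 3)])
Fold: move[1]->U => LULURUUR (positions: [(0, 0), (-1, 0), (-1, 1), (-2, 1), (-2, 2), (-1, 2), (-1, 3), (-1, 4), (0, 4)])
Fold: move[5]->R => LULURRUR (positions: [(0, 0), (-1, 0), (-1, 1), (-2, 1), (-2, 2), (-1, 2), (0, 2), (0, 3), (1, 3)])
Fold: move[5]->U => LULURUUR (positions: [(0, 0), (-1, 0), (-1, 1), (-2, 1), (-2, 2), (-1, 2), (-1, 3), (-1, 4), (0, 4)])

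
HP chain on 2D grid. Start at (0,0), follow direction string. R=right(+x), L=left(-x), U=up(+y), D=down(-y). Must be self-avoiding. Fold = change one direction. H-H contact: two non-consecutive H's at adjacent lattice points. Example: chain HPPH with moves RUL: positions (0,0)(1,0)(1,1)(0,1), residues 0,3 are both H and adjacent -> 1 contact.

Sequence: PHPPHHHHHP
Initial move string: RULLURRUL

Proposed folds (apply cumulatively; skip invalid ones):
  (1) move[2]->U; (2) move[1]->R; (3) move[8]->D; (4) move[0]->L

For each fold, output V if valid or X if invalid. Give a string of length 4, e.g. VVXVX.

Answer: VVXX

Derivation:
Initial: RULLURRUL -> [(0, 0), (1, 0), (1, 1), (0, 1), (-1, 1), (-1, 2), (0, 2), (1, 2), (1, 3), (0, 3)]
Fold 1: move[2]->U => RUULURRUL VALID
Fold 2: move[1]->R => RRULURRUL VALID
Fold 3: move[8]->D => RRULURRUD INVALID (collision), skipped
Fold 4: move[0]->L => LRULURRUL INVALID (collision), skipped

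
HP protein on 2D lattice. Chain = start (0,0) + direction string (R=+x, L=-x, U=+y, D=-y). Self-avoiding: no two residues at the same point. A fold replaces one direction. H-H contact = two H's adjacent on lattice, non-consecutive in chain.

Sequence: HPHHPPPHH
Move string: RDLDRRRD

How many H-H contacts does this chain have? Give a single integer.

Answer: 1

Derivation:
Positions: [(0, 0), (1, 0), (1, -1), (0, -1), (0, -2), (1, -2), (2, -2), (3, -2), (3, -3)]
H-H contact: residue 0 @(0,0) - residue 3 @(0, -1)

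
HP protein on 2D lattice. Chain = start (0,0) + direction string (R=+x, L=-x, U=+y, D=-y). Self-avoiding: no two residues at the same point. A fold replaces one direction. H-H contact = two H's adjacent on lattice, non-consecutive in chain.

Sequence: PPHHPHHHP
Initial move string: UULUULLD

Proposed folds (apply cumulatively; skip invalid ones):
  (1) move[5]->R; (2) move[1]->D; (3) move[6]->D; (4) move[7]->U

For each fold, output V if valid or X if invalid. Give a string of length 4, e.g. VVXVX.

Answer: XXVX

Derivation:
Initial: UULUULLD -> [(0, 0), (0, 1), (0, 2), (-1, 2), (-1, 3), (-1, 4), (-2, 4), (-3, 4), (-3, 3)]
Fold 1: move[5]->R => UULUURLD INVALID (collision), skipped
Fold 2: move[1]->D => UDLUULLD INVALID (collision), skipped
Fold 3: move[6]->D => UULUULDD VALID
Fold 4: move[7]->U => UULUULDU INVALID (collision), skipped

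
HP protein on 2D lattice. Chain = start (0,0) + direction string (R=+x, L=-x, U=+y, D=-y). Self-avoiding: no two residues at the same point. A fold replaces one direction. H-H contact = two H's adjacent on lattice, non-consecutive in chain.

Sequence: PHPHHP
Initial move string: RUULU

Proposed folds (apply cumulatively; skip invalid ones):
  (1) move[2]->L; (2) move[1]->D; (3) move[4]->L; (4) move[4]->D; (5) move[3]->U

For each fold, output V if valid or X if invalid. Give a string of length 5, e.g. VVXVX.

Initial: RUULU -> [(0, 0), (1, 0), (1, 1), (1, 2), (0, 2), (0, 3)]
Fold 1: move[2]->L => RULLU VALID
Fold 2: move[1]->D => RDLLU VALID
Fold 3: move[4]->L => RDLLL VALID
Fold 4: move[4]->D => RDLLD VALID
Fold 5: move[3]->U => RDLUD INVALID (collision), skipped

Answer: VVVVX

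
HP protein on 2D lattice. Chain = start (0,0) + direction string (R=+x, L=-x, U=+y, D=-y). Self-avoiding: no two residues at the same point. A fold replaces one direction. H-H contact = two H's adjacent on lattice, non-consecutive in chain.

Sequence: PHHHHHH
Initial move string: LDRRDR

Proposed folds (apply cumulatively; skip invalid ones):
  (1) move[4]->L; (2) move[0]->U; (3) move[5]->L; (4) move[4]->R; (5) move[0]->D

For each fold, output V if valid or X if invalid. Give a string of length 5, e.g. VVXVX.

Answer: XXVXV

Derivation:
Initial: LDRRDR -> [(0, 0), (-1, 0), (-1, -1), (0, -1), (1, -1), (1, -2), (2, -2)]
Fold 1: move[4]->L => LDRRLR INVALID (collision), skipped
Fold 2: move[0]->U => UDRRDR INVALID (collision), skipped
Fold 3: move[5]->L => LDRRDL VALID
Fold 4: move[4]->R => LDRRRL INVALID (collision), skipped
Fold 5: move[0]->D => DDRRDL VALID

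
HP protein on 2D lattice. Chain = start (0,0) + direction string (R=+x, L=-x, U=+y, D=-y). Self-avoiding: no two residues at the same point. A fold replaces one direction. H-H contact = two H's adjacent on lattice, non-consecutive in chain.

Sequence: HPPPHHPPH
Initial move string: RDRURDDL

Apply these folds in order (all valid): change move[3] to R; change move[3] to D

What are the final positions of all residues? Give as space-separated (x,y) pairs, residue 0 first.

Initial moves: RDRURDDL
Fold: move[3]->R => RDRRRDDL (positions: [(0, 0), (1, 0), (1, -1), (2, -1), (3, -1), (4, -1), (4, -2), (4, -3), (3, -3)])
Fold: move[3]->D => RDRDRDDL (positions: [(0, 0), (1, 0), (1, -1), (2, -1), (2, -2), (3, -2), (3, -3), (3, -4), (2, -4)])

Answer: (0,0) (1,0) (1,-1) (2,-1) (2,-2) (3,-2) (3,-3) (3,-4) (2,-4)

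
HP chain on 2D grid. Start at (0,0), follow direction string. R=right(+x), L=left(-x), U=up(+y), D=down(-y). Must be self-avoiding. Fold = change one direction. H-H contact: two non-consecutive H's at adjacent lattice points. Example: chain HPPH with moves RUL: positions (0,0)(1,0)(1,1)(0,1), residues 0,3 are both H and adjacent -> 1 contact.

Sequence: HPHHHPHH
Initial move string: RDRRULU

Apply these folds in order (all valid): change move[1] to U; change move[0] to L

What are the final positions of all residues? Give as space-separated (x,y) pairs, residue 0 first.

Initial moves: RDRRULU
Fold: move[1]->U => RURRULU (positions: [(0, 0), (1, 0), (1, 1), (2, 1), (3, 1), (3, 2), (2, 2), (2, 3)])
Fold: move[0]->L => LURRULU (positions: [(0, 0), (-1, 0), (-1, 1), (0, 1), (1, 1), (1, 2), (0, 2), (0, 3)])

Answer: (0,0) (-1,0) (-1,1) (0,1) (1,1) (1,2) (0,2) (0,3)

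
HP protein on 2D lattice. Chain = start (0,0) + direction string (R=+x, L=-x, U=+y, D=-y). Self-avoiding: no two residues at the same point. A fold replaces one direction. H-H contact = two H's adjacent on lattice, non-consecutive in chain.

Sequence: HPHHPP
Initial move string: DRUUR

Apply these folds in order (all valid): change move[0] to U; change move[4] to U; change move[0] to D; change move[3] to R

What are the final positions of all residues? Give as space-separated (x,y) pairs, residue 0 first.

Initial moves: DRUUR
Fold: move[0]->U => URUUR (positions: [(0, 0), (0, 1), (1, 1), (1, 2), (1, 3), (2, 3)])
Fold: move[4]->U => URUUU (positions: [(0, 0), (0, 1), (1, 1), (1, 2), (1, 3), (1, 4)])
Fold: move[0]->D => DRUUU (positions: [(0, 0), (0, -1), (1, -1), (1, 0), (1, 1), (1, 2)])
Fold: move[3]->R => DRURU (positions: [(0, 0), (0, -1), (1, -1), (1, 0), (2, 0), (2, 1)])

Answer: (0,0) (0,-1) (1,-1) (1,0) (2,0) (2,1)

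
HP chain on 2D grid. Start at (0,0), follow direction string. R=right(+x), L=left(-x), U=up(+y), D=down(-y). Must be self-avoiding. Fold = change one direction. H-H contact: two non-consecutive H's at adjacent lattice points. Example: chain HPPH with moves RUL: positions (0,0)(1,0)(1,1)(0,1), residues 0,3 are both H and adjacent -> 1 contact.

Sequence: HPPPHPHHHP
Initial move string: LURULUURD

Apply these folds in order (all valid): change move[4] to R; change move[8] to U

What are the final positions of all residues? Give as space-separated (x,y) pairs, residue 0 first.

Answer: (0,0) (-1,0) (-1,1) (0,1) (0,2) (1,2) (1,3) (1,4) (2,4) (2,5)

Derivation:
Initial moves: LURULUURD
Fold: move[4]->R => LURURUURD (positions: [(0, 0), (-1, 0), (-1, 1), (0, 1), (0, 2), (1, 2), (1, 3), (1, 4), (2, 4), (2, 3)])
Fold: move[8]->U => LURURUURU (positions: [(0, 0), (-1, 0), (-1, 1), (0, 1), (0, 2), (1, 2), (1, 3), (1, 4), (2, 4), (2, 5)])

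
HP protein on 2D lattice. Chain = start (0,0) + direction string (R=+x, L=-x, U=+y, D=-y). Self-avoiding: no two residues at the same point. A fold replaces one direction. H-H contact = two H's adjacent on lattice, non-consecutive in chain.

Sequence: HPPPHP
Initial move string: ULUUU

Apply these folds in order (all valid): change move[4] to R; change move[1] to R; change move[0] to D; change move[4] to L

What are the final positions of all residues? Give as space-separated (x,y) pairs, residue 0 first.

Initial moves: ULUUU
Fold: move[4]->R => ULUUR (positions: [(0, 0), (0, 1), (-1, 1), (-1, 2), (-1, 3), (0, 3)])
Fold: move[1]->R => URUUR (positions: [(0, 0), (0, 1), (1, 1), (1, 2), (1, 3), (2, 3)])
Fold: move[0]->D => DRUUR (positions: [(0, 0), (0, -1), (1, -1), (1, 0), (1, 1), (2, 1)])
Fold: move[4]->L => DRUUL (positions: [(0, 0), (0, -1), (1, -1), (1, 0), (1, 1), (0, 1)])

Answer: (0,0) (0,-1) (1,-1) (1,0) (1,1) (0,1)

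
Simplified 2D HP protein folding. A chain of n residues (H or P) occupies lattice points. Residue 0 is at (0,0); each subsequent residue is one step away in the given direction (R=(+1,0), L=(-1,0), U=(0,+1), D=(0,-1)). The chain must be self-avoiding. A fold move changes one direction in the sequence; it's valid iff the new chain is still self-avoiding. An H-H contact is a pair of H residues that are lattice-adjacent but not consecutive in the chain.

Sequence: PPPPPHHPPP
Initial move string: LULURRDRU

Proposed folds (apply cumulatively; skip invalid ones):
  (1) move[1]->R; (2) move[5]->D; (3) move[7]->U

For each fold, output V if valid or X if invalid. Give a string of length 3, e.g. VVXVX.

Answer: XXX

Derivation:
Initial: LULURRDRU -> [(0, 0), (-1, 0), (-1, 1), (-2, 1), (-2, 2), (-1, 2), (0, 2), (0, 1), (1, 1), (1, 2)]
Fold 1: move[1]->R => LRLURRDRU INVALID (collision), skipped
Fold 2: move[5]->D => LULURDDRU INVALID (collision), skipped
Fold 3: move[7]->U => LULURRDUU INVALID (collision), skipped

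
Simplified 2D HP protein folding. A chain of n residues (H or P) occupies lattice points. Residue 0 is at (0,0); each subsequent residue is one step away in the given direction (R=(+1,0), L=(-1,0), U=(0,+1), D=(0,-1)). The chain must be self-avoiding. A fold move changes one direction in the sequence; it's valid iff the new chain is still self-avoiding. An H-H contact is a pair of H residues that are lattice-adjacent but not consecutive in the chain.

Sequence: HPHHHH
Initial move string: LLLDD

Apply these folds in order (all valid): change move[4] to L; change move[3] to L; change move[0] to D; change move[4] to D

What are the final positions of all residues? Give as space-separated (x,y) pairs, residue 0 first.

Initial moves: LLLDD
Fold: move[4]->L => LLLDL (positions: [(0, 0), (-1, 0), (-2, 0), (-3, 0), (-3, -1), (-4, -1)])
Fold: move[3]->L => LLLLL (positions: [(0, 0), (-1, 0), (-2, 0), (-3, 0), (-4, 0), (-5, 0)])
Fold: move[0]->D => DLLLL (positions: [(0, 0), (0, -1), (-1, -1), (-2, -1), (-3, -1), (-4, -1)])
Fold: move[4]->D => DLLLD (positions: [(0, 0), (0, -1), (-1, -1), (-2, -1), (-3, -1), (-3, -2)])

Answer: (0,0) (0,-1) (-1,-1) (-2,-1) (-3,-1) (-3,-2)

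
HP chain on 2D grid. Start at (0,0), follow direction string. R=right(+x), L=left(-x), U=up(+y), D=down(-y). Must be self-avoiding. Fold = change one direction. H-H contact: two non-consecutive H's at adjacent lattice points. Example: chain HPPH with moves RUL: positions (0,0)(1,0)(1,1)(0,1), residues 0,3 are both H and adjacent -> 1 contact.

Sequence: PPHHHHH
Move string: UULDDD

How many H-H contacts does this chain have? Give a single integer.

Answer: 0

Derivation:
Positions: [(0, 0), (0, 1), (0, 2), (-1, 2), (-1, 1), (-1, 0), (-1, -1)]
No H-H contacts found.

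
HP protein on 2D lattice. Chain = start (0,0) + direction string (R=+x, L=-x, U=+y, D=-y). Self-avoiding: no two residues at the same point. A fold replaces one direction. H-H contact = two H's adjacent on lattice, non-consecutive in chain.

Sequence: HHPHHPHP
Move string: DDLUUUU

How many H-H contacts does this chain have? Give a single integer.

Positions: [(0, 0), (0, -1), (0, -2), (-1, -2), (-1, -1), (-1, 0), (-1, 1), (-1, 2)]
H-H contact: residue 1 @(0,-1) - residue 4 @(-1, -1)

Answer: 1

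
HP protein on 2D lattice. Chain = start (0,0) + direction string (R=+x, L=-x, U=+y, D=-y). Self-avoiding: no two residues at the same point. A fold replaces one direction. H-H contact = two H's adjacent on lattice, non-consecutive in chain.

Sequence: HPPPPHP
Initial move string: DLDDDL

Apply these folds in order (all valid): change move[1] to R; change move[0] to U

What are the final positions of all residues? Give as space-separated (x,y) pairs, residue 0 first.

Initial moves: DLDDDL
Fold: move[1]->R => DRDDDL (positions: [(0, 0), (0, -1), (1, -1), (1, -2), (1, -3), (1, -4), (0, -4)])
Fold: move[0]->U => URDDDL (positions: [(0, 0), (0, 1), (1, 1), (1, 0), (1, -1), (1, -2), (0, -2)])

Answer: (0,0) (0,1) (1,1) (1,0) (1,-1) (1,-2) (0,-2)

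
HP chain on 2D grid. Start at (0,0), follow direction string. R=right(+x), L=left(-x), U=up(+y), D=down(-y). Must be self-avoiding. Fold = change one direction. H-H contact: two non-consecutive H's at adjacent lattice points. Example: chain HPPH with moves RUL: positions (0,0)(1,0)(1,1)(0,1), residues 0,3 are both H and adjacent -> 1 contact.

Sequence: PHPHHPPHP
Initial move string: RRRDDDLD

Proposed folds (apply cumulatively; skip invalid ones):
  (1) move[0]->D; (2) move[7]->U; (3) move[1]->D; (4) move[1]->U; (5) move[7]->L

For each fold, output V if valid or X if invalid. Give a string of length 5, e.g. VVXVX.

Initial: RRRDDDLD -> [(0, 0), (1, 0), (2, 0), (3, 0), (3, -1), (3, -2), (3, -3), (2, -3), (2, -4)]
Fold 1: move[0]->D => DRRDDDLD VALID
Fold 2: move[7]->U => DRRDDDLU VALID
Fold 3: move[1]->D => DDRDDDLU VALID
Fold 4: move[1]->U => DURDDDLU INVALID (collision), skipped
Fold 5: move[7]->L => DDRDDDLL VALID

Answer: VVVXV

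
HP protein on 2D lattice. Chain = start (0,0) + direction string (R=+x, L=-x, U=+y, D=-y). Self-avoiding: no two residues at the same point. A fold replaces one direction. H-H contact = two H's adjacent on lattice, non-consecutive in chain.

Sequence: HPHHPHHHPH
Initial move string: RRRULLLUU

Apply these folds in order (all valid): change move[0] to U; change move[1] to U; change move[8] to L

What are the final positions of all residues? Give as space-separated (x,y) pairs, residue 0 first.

Initial moves: RRRULLLUU
Fold: move[0]->U => URRULLLUU (positions: [(0, 0), (0, 1), (1, 1), (2, 1), (2, 2), (1, 2), (0, 2), (-1, 2), (-1, 3), (-1, 4)])
Fold: move[1]->U => UURULLLUU (positions: [(0, 0), (0, 1), (0, 2), (1, 2), (1, 3), (0, 3), (-1, 3), (-2, 3), (-2, 4), (-2, 5)])
Fold: move[8]->L => UURULLLUL (positions: [(0, 0), (0, 1), (0, 2), (1, 2), (1, 3), (0, 3), (-1, 3), (-2, 3), (-2, 4), (-3, 4)])

Answer: (0,0) (0,1) (0,2) (1,2) (1,3) (0,3) (-1,3) (-2,3) (-2,4) (-3,4)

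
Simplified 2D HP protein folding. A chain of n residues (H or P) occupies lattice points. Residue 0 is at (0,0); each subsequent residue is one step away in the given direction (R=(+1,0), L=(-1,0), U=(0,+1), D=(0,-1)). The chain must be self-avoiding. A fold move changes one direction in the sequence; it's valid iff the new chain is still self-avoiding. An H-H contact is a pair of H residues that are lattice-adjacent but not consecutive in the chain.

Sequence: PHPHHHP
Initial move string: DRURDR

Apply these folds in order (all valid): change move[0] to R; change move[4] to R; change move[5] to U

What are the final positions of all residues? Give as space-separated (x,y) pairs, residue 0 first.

Initial moves: DRURDR
Fold: move[0]->R => RRURDR (positions: [(0, 0), (1, 0), (2, 0), (2, 1), (3, 1), (3, 0), (4, 0)])
Fold: move[4]->R => RRURRR (positions: [(0, 0), (1, 0), (2, 0), (2, 1), (3, 1), (4, 1), (5, 1)])
Fold: move[5]->U => RRURRU (positions: [(0, 0), (1, 0), (2, 0), (2, 1), (3, 1), (4, 1), (4, 2)])

Answer: (0,0) (1,0) (2,0) (2,1) (3,1) (4,1) (4,2)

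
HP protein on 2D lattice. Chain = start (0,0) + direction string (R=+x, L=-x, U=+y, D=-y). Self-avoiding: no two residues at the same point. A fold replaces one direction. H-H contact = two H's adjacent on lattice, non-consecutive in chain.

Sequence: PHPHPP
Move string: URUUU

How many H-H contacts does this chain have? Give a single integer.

Positions: [(0, 0), (0, 1), (1, 1), (1, 2), (1, 3), (1, 4)]
No H-H contacts found.

Answer: 0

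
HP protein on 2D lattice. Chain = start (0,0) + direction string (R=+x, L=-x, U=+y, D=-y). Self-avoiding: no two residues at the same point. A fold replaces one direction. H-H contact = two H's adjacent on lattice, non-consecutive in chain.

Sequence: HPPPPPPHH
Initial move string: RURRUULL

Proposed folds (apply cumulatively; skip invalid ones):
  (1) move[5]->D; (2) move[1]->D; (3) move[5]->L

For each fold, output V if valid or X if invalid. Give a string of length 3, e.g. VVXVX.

Initial: RURRUULL -> [(0, 0), (1, 0), (1, 1), (2, 1), (3, 1), (3, 2), (3, 3), (2, 3), (1, 3)]
Fold 1: move[5]->D => RURRUDLL INVALID (collision), skipped
Fold 2: move[1]->D => RDRRUULL VALID
Fold 3: move[5]->L => RDRRULLL INVALID (collision), skipped

Answer: XVX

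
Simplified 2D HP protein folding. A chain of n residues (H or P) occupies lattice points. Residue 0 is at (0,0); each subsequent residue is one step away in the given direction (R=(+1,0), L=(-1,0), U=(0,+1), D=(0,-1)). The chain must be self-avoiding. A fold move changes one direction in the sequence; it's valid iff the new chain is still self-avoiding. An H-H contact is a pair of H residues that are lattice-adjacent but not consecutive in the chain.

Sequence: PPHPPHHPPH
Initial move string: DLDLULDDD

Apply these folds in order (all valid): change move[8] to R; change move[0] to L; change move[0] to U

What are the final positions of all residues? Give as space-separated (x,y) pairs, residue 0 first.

Initial moves: DLDLULDDD
Fold: move[8]->R => DLDLULDDR (positions: [(0, 0), (0, -1), (-1, -1), (-1, -2), (-2, -2), (-2, -1), (-3, -1), (-3, -2), (-3, -3), (-2, -3)])
Fold: move[0]->L => LLDLULDDR (positions: [(0, 0), (-1, 0), (-2, 0), (-2, -1), (-3, -1), (-3, 0), (-4, 0), (-4, -1), (-4, -2), (-3, -2)])
Fold: move[0]->U => ULDLULDDR (positions: [(0, 0), (0, 1), (-1, 1), (-1, 0), (-2, 0), (-2, 1), (-3, 1), (-3, 0), (-3, -1), (-2, -1)])

Answer: (0,0) (0,1) (-1,1) (-1,0) (-2,0) (-2,1) (-3,1) (-3,0) (-3,-1) (-2,-1)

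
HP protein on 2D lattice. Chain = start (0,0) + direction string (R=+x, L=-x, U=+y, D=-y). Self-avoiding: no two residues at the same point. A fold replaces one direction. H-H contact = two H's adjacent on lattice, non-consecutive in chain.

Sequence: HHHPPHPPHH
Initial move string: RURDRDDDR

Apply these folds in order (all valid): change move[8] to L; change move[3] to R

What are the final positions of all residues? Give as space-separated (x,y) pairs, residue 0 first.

Initial moves: RURDRDDDR
Fold: move[8]->L => RURDRDDDL (positions: [(0, 0), (1, 0), (1, 1), (2, 1), (2, 0), (3, 0), (3, -1), (3, -2), (3, -3), (2, -3)])
Fold: move[3]->R => RURRRDDDL (positions: [(0, 0), (1, 0), (1, 1), (2, 1), (3, 1), (4, 1), (4, 0), (4, -1), (4, -2), (3, -2)])

Answer: (0,0) (1,0) (1,1) (2,1) (3,1) (4,1) (4,0) (4,-1) (4,-2) (3,-2)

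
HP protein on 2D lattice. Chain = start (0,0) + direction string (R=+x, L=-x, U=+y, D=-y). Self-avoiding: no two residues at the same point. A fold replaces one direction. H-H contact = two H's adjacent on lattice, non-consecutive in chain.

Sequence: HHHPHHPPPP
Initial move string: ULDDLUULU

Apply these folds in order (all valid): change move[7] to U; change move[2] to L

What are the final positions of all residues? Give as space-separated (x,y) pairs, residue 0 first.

Initial moves: ULDDLUULU
Fold: move[7]->U => ULDDLUUUU (positions: [(0, 0), (0, 1), (-1, 1), (-1, 0), (-1, -1), (-2, -1), (-2, 0), (-2, 1), (-2, 2), (-2, 3)])
Fold: move[2]->L => ULLDLUUUU (positions: [(0, 0), (0, 1), (-1, 1), (-2, 1), (-2, 0), (-3, 0), (-3, 1), (-3, 2), (-3, 3), (-3, 4)])

Answer: (0,0) (0,1) (-1,1) (-2,1) (-2,0) (-3,0) (-3,1) (-3,2) (-3,3) (-3,4)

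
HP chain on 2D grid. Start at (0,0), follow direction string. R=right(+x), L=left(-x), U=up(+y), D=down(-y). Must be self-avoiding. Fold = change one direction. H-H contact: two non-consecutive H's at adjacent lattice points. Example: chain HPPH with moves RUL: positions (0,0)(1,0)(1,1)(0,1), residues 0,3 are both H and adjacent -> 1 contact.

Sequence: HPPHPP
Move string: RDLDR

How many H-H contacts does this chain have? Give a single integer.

Positions: [(0, 0), (1, 0), (1, -1), (0, -1), (0, -2), (1, -2)]
H-H contact: residue 0 @(0,0) - residue 3 @(0, -1)

Answer: 1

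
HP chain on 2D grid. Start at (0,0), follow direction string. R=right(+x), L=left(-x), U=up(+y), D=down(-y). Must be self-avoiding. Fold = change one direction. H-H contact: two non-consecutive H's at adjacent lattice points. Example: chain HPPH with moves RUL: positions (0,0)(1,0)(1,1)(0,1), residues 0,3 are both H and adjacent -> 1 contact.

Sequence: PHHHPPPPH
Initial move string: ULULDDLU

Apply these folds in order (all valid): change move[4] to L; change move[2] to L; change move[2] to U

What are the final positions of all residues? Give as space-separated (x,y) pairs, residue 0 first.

Initial moves: ULULDDLU
Fold: move[4]->L => ULULLDLU (positions: [(0, 0), (0, 1), (-1, 1), (-1, 2), (-2, 2), (-3, 2), (-3, 1), (-4, 1), (-4, 2)])
Fold: move[2]->L => ULLLLDLU (positions: [(0, 0), (0, 1), (-1, 1), (-2, 1), (-3, 1), (-4, 1), (-4, 0), (-5, 0), (-5, 1)])
Fold: move[2]->U => ULULLDLU (positions: [(0, 0), (0, 1), (-1, 1), (-1, 2), (-2, 2), (-3, 2), (-3, 1), (-4, 1), (-4, 2)])

Answer: (0,0) (0,1) (-1,1) (-1,2) (-2,2) (-3,2) (-3,1) (-4,1) (-4,2)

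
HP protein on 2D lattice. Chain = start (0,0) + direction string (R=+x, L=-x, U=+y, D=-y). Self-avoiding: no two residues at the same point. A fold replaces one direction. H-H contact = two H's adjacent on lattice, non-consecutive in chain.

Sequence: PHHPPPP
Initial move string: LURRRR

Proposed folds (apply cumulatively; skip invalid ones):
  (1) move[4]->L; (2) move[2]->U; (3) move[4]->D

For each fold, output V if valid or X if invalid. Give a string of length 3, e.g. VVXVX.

Initial: LURRRR -> [(0, 0), (-1, 0), (-1, 1), (0, 1), (1, 1), (2, 1), (3, 1)]
Fold 1: move[4]->L => LURRLR INVALID (collision), skipped
Fold 2: move[2]->U => LUURRR VALID
Fold 3: move[4]->D => LUURDR VALID

Answer: XVV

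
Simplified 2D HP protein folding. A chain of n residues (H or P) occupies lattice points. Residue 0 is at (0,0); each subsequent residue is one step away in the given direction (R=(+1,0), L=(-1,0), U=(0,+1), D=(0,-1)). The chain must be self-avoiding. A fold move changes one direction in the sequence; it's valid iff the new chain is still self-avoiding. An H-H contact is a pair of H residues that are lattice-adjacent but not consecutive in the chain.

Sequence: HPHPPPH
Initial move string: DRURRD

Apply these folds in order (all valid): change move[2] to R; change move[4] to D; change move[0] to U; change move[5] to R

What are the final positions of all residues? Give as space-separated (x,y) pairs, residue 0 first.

Initial moves: DRURRD
Fold: move[2]->R => DRRRRD (positions: [(0, 0), (0, -1), (1, -1), (2, -1), (3, -1), (4, -1), (4, -2)])
Fold: move[4]->D => DRRRDD (positions: [(0, 0), (0, -1), (1, -1), (2, -1), (3, -1), (3, -2), (3, -3)])
Fold: move[0]->U => URRRDD (positions: [(0, 0), (0, 1), (1, 1), (2, 1), (3, 1), (3, 0), (3, -1)])
Fold: move[5]->R => URRRDR (positions: [(0, 0), (0, 1), (1, 1), (2, 1), (3, 1), (3, 0), (4, 0)])

Answer: (0,0) (0,1) (1,1) (2,1) (3,1) (3,0) (4,0)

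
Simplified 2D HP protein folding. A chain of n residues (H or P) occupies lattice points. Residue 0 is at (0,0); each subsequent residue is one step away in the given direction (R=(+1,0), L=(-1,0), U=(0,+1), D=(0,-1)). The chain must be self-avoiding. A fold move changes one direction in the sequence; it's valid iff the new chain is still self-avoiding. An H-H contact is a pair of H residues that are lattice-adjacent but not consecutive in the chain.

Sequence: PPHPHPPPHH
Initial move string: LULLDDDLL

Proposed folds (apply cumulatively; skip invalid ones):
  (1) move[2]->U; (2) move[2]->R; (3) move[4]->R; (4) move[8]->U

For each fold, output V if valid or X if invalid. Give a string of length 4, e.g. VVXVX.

Initial: LULLDDDLL -> [(0, 0), (-1, 0), (-1, 1), (-2, 1), (-3, 1), (-3, 0), (-3, -1), (-3, -2), (-4, -2), (-5, -2)]
Fold 1: move[2]->U => LUULDDDLL VALID
Fold 2: move[2]->R => LURLDDDLL INVALID (collision), skipped
Fold 3: move[4]->R => LUULRDDLL INVALID (collision), skipped
Fold 4: move[8]->U => LUULDDDLU VALID

Answer: VXXV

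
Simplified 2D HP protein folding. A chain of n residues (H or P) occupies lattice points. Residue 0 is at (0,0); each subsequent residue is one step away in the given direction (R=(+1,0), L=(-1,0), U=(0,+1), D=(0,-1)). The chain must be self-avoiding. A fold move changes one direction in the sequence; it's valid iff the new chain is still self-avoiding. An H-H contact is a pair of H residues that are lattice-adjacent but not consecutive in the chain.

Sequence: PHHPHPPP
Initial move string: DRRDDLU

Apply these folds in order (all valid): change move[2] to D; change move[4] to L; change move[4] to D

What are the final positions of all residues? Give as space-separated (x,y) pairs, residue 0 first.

Initial moves: DRRDDLU
Fold: move[2]->D => DRDDDLU (positions: [(0, 0), (0, -1), (1, -1), (1, -2), (1, -3), (1, -4), (0, -4), (0, -3)])
Fold: move[4]->L => DRDDLLU (positions: [(0, 0), (0, -1), (1, -1), (1, -2), (1, -3), (0, -3), (-1, -3), (-1, -2)])
Fold: move[4]->D => DRDDDLU (positions: [(0, 0), (0, -1), (1, -1), (1, -2), (1, -3), (1, -4), (0, -4), (0, -3)])

Answer: (0,0) (0,-1) (1,-1) (1,-2) (1,-3) (1,-4) (0,-4) (0,-3)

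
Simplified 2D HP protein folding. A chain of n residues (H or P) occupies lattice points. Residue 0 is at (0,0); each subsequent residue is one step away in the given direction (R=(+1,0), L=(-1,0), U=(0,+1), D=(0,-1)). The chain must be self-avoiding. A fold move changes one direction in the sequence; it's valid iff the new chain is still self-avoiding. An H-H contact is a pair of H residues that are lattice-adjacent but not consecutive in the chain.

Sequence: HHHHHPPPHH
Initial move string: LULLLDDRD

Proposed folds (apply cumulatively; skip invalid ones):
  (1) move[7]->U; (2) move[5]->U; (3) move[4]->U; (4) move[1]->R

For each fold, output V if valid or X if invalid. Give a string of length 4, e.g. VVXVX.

Answer: XXXX

Derivation:
Initial: LULLLDDRD -> [(0, 0), (-1, 0), (-1, 1), (-2, 1), (-3, 1), (-4, 1), (-4, 0), (-4, -1), (-3, -1), (-3, -2)]
Fold 1: move[7]->U => LULLLDDUD INVALID (collision), skipped
Fold 2: move[5]->U => LULLLUDRD INVALID (collision), skipped
Fold 3: move[4]->U => LULLUDDRD INVALID (collision), skipped
Fold 4: move[1]->R => LRLLLDDRD INVALID (collision), skipped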